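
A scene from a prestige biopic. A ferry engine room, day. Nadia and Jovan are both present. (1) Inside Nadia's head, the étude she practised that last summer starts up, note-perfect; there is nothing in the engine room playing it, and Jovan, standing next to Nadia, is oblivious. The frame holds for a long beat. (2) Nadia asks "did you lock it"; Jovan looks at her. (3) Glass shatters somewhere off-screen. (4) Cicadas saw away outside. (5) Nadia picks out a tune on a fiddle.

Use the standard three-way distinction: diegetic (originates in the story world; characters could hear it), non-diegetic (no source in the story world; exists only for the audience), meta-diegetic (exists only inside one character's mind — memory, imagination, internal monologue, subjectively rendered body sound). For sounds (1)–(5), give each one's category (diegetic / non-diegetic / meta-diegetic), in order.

meta-diegetic, diegetic, diegetic, diegetic, diegetic

(1) the music is a memory playing inside Nadia's mind alone; no real-world source, Jovan can't hear it → meta-diegetic.
Sound (2): spoken by a character present in the story world, so diegetic.
(3) is diegetic: an in-world source (glass); characters could hear it.
Sound (4): it's the actual ambient sound of the location, so diegetic.
(5) the instrument and the performer are both in the scene → diegetic.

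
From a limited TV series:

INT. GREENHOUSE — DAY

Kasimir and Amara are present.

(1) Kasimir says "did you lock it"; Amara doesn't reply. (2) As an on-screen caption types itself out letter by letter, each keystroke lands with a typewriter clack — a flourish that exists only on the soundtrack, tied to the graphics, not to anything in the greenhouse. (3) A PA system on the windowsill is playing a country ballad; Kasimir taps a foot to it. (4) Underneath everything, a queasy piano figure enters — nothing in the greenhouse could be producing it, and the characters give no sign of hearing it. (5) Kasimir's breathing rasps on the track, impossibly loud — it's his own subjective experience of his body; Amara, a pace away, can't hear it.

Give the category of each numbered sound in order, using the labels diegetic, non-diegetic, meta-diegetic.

Sound (1): spoken by a character present in the story world, so diegetic.
Sound (2): sound married to a title/caption — outside the diegesis by definition, so non-diegetic.
(3) is diegetic: a PA system is a physical source in the scene and Kasimir reacts to it.
(4) is non-diegetic: score with no on-screen or off-screen source; it exists for the audience alone.
Sound (5): point-of-audition from inside Kasimir's body; not a sound in the room, so meta-diegetic.

diegetic, non-diegetic, diegetic, non-diegetic, meta-diegetic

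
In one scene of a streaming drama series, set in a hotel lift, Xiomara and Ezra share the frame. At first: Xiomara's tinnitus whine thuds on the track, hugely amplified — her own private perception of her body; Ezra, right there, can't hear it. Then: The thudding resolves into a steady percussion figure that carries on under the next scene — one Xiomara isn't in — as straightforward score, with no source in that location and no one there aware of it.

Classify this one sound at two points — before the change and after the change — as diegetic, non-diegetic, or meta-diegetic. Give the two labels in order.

Before the change: it's Xiomara's subjective body sound, inaudible to Ezra → meta-diegetic.
After the change: detached from Xiomara and playing as sourceless score over a scene she isn't in — for the audience only → non-diegetic.

meta-diegetic, non-diegetic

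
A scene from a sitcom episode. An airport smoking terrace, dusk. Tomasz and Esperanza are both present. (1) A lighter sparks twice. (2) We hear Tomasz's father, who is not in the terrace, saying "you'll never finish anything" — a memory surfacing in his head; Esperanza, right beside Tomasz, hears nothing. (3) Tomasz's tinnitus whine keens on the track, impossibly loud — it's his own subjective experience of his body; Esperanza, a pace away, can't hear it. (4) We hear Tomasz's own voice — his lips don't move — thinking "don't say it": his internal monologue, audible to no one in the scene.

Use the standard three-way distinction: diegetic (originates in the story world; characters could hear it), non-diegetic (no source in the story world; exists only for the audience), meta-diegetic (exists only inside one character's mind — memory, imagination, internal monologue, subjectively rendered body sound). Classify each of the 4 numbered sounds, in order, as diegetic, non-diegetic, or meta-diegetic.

diegetic, meta-diegetic, meta-diegetic, meta-diegetic

Sound (1): a lighter is a real object/event in the scene's world, so diegetic.
(2) the voice is a memory playing only inside Tomasz's mind; Esperanza can't hear it → meta-diegetic.
Sound (3): it's Tomasz's internal bodily sensation rendered as sound; only Tomasz 'hears' it, so meta-diegetic.
Sound (4): it's Tomasz's unspoken thought, heard only by the audience via his subjectivity, so meta-diegetic.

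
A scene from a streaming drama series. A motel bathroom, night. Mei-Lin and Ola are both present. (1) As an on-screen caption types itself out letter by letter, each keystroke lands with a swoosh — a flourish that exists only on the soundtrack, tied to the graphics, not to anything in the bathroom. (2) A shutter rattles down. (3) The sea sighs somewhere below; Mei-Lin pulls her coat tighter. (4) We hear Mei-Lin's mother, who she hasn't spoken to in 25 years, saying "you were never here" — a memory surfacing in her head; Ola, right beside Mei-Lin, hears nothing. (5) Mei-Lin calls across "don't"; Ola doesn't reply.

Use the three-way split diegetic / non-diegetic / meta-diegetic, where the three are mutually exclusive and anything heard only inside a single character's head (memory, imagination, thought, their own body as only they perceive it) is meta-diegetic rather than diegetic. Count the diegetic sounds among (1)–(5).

3

Sound (1): sound married to a title/caption — outside the diegesis by definition, so non-diegetic.
Sound (2): the sound comes from a shutter physically present in the location, so diegetic.
Sound (3): the sea is part of the location's real environment, so diegetic.
(4) the voice is a memory playing only inside Mei-Lin's mind; Ola can't hear it → meta-diegetic.
(5) on-screen dialogue — Mei-Lin speaks and Ola is there to hear → diegetic.
So 3 of the 5 are diegetic: (2), (3), (5).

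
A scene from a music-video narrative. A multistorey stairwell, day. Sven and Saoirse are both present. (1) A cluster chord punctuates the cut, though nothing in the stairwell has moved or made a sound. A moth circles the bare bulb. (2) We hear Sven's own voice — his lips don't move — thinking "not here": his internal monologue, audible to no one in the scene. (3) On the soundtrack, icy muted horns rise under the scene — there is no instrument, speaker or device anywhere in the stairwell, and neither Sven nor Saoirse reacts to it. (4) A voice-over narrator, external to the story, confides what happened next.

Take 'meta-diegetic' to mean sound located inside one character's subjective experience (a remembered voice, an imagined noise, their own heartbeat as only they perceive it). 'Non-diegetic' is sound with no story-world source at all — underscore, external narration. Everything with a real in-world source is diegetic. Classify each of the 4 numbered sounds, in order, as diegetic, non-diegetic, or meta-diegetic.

(1) is non-diegetic: nothing in the scene produces it; it's an accent added for the audience.
Sound (2): it's Sven's unspoken thought, heard only by the audience via his subjectivity, so meta-diegetic.
(3) is non-diegetic: nothing in the stairwell produces it and the characters don't hear it — pure soundtrack.
Sound (4): external voice-over — not a character, not heard by anyone in the scene, so non-diegetic.

non-diegetic, meta-diegetic, non-diegetic, non-diegetic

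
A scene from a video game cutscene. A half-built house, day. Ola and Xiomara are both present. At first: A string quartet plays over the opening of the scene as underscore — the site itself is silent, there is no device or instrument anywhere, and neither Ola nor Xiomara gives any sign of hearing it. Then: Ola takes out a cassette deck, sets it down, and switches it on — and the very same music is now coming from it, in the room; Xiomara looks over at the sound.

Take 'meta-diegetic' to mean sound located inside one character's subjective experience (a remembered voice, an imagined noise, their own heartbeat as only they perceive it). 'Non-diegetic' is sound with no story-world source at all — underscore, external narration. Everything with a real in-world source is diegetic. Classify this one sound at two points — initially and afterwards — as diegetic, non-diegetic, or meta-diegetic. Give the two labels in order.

non-diegetic, diegetic

Initially: no in-world source exists and no character can hear it — underscore → non-diegetic.
Afterwards: a cassette deck is now a real source in the story world and the characters hear it → diegetic.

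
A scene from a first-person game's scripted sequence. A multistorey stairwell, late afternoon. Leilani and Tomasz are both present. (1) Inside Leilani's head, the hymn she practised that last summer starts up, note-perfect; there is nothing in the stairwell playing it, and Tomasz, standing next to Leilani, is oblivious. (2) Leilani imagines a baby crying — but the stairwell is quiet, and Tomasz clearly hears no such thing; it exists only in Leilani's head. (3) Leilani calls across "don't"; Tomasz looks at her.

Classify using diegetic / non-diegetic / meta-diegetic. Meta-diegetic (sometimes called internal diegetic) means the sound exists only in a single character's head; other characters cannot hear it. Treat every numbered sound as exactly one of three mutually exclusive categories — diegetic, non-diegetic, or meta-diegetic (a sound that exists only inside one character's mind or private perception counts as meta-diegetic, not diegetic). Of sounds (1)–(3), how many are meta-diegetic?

2

(1) is meta-diegetic: remembered music, private to Leilani — Tomasz is oblivious because it isn't in the room.
(2) is meta-diegetic: Leilani alone 'hears' it — an imagined sound, not present in the space.
(3) is diegetic: on-screen dialogue — Leilani speaks and Tomasz is there to hear.
Meta-diegetic: (1), (2) — that's 2.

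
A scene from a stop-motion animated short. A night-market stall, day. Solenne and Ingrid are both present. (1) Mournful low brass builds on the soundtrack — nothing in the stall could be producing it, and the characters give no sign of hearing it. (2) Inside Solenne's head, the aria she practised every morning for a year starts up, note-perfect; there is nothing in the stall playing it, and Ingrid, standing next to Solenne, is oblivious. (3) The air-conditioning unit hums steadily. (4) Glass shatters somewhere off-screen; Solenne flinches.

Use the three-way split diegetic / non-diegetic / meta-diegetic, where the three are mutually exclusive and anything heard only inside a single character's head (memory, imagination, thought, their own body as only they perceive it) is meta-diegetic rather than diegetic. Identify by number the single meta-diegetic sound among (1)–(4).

2

Sound (1): it has no source in the story world and no character can hear it — it's underscore, so non-diegetic.
(2) it lives in Solenne's subjectivity, not in the stall → meta-diegetic.
Sound (3): it's the actual ambient sound of the location, so diegetic.
(4) the sound comes from glass physically present in the location → diegetic.
Only (2) is meta-diegetic.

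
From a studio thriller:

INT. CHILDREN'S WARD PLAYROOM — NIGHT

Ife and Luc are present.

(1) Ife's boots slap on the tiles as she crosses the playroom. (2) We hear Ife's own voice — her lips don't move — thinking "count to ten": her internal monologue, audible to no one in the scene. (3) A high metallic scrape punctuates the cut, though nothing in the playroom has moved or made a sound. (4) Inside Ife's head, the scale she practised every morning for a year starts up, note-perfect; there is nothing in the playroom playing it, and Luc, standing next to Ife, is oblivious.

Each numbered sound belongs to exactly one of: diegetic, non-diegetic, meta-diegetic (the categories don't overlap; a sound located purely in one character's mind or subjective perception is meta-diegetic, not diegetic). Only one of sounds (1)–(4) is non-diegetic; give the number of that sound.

3

(1) Ife's footsteps are produced in the story world → diegetic.
(2) is meta-diegetic: it's Ife's unspoken thought, heard only by the audience via her subjectivity.
(3) is non-diegetic: it's a sound-design accent with no in-world source; no one in the scene can hear it.
(4) it lives in Ife's subjectivity, not in the playroom → meta-diegetic.
Only (3) is non-diegetic.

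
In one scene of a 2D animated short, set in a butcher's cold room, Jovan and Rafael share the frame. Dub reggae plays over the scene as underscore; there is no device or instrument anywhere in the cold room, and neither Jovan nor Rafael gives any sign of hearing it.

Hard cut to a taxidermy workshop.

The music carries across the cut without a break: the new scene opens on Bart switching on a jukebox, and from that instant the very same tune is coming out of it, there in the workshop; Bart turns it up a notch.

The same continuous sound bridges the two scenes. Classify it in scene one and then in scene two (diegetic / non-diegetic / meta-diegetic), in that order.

Scene one: there's no in-world source anywhere and no character hears it — underscore for the audience only → non-diegetic.
Scene two: once Bart turns on a jukebox, the music has a real source in the story world and Bart reacts to it → diegetic.

non-diegetic, diegetic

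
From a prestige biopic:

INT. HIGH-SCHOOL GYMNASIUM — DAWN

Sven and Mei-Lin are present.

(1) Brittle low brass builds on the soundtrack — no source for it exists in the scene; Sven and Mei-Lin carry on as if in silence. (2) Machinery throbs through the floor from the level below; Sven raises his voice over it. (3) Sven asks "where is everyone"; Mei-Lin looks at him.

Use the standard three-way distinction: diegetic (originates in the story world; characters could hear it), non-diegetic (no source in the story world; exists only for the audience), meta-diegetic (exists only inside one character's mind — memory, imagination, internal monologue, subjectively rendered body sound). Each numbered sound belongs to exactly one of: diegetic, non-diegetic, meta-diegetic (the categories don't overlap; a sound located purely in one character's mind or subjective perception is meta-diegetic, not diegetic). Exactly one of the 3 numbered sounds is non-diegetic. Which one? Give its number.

1

(1) score with no on-screen or off-screen source; it exists for the audience alone → non-diegetic.
(2) it's the actual ambient sound of the location → diegetic.
(3) Sven is a character speaking aloud in the scene → diegetic.
Only (1) is non-diegetic.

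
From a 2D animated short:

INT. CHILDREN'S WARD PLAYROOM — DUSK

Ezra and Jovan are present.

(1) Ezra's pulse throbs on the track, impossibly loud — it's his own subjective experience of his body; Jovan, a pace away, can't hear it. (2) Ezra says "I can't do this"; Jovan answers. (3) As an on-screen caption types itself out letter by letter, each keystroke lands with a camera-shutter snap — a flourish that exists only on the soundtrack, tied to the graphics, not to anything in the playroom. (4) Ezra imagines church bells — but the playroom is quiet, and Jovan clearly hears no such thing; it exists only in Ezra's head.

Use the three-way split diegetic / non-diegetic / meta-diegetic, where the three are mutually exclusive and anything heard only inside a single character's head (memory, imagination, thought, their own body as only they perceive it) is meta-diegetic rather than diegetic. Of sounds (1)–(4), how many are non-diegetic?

(1) is meta-diegetic: a subjective body sound — Ezra's private perception, inaudible to Jovan.
(2) spoken by a character present in the story world → diegetic.
Sound (3): sound married to a title/caption — outside the diegesis by definition, so non-diegetic.
(4) the sound is imagined by Ezra; nothing in the story world is producing it and Jovan can't hear it → meta-diegetic.
Non-diegetic: (3) — that's 1.

1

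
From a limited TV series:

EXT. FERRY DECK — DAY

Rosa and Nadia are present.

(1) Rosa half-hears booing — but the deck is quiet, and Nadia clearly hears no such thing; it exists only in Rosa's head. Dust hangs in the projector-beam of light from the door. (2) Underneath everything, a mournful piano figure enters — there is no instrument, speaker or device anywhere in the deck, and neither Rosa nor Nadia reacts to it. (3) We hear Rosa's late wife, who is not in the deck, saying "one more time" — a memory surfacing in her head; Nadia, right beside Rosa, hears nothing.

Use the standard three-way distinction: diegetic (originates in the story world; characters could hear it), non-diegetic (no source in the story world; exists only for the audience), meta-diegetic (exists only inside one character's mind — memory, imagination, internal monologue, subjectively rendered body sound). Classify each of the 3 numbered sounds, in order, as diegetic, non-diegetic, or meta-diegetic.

meta-diegetic, non-diegetic, meta-diegetic

(1) subjective to Rosa: the deck is silent and Nadia hears nothing → meta-diegetic.
(2) score with no on-screen or off-screen source; it exists for the audience alone → non-diegetic.
(3) is meta-diegetic: the voice is a memory playing only inside Rosa's mind; Nadia can't hear it.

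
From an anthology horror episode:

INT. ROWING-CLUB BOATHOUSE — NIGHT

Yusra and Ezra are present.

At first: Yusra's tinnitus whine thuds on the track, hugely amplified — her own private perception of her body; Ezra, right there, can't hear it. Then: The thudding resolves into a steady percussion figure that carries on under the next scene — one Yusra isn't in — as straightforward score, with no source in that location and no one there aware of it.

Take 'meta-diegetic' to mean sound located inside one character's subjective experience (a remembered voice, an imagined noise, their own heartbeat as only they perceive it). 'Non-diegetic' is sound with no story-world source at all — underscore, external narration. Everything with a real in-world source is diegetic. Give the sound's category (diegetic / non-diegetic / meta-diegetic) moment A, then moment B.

meta-diegetic, non-diegetic

Moment A: it's Yusra's subjective body sound, inaudible to Ezra → meta-diegetic.
Moment B: detached from Yusra and playing as sourceless score over a scene she isn't in — for the audience only → non-diegetic.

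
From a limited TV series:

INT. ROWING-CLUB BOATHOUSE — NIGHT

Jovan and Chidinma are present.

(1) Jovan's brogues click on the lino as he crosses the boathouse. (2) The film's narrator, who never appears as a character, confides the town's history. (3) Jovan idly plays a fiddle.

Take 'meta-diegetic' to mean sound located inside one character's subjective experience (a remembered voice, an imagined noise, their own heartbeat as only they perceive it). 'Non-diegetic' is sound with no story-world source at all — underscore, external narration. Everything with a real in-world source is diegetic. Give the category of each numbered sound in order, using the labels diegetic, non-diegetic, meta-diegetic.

(1) is diegetic: Jovan's footsteps are produced in the story world.
(2) is non-diegetic: commentary laid over the scene from outside the fiction.
(3) Jovan is producing the music live, in the story world → diegetic.

diegetic, non-diegetic, diegetic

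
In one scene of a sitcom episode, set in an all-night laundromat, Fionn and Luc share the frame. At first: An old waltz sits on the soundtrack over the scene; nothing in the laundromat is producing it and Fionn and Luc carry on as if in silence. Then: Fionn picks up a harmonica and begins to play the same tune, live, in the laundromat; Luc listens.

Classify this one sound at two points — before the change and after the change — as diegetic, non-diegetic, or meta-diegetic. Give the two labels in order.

non-diegetic, diegetic

Before the change: no in-world source exists and no character can hear it — underscore → non-diegetic.
After the change: a harmonica is now a real source in the story world and the characters hear it → diegetic.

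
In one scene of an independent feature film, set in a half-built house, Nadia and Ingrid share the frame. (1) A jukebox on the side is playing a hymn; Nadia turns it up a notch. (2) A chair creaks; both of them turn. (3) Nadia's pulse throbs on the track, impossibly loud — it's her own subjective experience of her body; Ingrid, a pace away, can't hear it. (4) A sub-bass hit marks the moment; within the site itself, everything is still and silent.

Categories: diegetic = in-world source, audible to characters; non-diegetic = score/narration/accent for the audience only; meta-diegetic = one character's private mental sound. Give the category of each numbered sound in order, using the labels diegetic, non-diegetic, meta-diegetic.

diegetic, diegetic, meta-diegetic, non-diegetic

(1) is diegetic: a jukebox is a physical source in the scene and Nadia reacts to it.
(2) a chair is a real object/event in the scene's world → diegetic.
(3) a subjective body sound — Nadia's private perception, inaudible to Ingrid → meta-diegetic.
(4) nothing in the scene produces it; it's an accent added for the audience → non-diegetic.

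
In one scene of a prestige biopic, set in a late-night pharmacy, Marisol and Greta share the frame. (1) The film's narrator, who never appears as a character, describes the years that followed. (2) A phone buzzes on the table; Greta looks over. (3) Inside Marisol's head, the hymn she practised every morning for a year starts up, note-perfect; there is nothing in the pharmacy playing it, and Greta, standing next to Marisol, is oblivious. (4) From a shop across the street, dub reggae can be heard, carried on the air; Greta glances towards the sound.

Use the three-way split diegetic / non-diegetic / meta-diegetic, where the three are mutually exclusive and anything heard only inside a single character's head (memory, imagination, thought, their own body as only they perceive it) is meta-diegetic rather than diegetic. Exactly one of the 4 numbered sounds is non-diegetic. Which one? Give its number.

1

Sound (1): the narrator exists outside the story world, addressing only the audience, so non-diegetic.
Sound (2): an in-world source (a phone); characters could hear it, so diegetic.
Sound (3): the music is a memory playing inside Marisol's mind alone; no real-world source, Greta can't hear it, so meta-diegetic.
(4) the music has an off-screen but real-world source and a character hears it → diegetic.
Only (1) is non-diegetic.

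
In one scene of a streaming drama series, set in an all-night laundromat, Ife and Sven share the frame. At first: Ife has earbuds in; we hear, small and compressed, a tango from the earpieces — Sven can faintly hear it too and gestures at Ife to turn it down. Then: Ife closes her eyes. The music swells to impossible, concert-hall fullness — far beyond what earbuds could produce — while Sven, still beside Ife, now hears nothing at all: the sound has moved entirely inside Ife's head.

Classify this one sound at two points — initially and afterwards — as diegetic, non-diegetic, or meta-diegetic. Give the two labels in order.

Initially: the earbuds are a physical source both characters can hear → diegetic.
Afterwards: the music now exists only as Ife's subjective experience; Sven can no longer hear it → meta-diegetic.

diegetic, meta-diegetic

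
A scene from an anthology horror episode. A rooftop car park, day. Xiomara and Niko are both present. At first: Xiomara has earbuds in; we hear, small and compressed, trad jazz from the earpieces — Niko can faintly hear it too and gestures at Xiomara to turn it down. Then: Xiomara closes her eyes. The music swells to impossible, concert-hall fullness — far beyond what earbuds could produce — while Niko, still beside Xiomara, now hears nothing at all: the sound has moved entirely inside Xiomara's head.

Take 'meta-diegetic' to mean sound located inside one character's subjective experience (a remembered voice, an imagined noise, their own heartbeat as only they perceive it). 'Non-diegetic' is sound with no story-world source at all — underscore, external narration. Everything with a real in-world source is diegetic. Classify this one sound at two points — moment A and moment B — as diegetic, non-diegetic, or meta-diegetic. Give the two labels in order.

diegetic, meta-diegetic

Moment A: the earbuds are a physical source both characters can hear → diegetic.
Moment B: the music now exists only as Xiomara's subjective experience; Niko can no longer hear it → meta-diegetic.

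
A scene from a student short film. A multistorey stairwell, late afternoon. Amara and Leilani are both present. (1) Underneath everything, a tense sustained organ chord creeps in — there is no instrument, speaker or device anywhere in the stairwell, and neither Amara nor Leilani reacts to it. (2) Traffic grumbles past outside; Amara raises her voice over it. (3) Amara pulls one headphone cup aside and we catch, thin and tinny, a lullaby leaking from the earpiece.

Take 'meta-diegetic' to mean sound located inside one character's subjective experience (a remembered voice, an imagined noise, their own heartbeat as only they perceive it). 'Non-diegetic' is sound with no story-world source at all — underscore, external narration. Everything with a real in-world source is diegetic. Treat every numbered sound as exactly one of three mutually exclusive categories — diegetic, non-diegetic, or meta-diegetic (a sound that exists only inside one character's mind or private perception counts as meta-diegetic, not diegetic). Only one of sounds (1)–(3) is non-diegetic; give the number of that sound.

1

Sound (1): it has no source in the story world and no character can hear it — it's underscore, so non-diegetic.
(2) ambient/room sound belonging to the story's physical space → diegetic.
Sound (3): the headphones are an on-screen source, so diegetic.
Only (1) is non-diegetic.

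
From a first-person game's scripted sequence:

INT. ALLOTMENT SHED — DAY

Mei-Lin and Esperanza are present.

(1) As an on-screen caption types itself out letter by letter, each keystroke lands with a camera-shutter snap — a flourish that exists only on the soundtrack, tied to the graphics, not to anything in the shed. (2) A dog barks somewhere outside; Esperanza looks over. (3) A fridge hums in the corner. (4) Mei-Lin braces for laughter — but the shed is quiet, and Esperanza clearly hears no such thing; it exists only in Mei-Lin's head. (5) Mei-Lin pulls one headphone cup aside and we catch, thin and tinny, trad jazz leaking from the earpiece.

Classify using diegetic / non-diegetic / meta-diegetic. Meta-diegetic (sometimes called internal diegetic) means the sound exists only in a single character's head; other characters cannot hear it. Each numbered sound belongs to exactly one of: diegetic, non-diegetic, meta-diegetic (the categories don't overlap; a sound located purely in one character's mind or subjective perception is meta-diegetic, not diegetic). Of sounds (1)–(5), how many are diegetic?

3

Sound (1): sound married to a title/caption — outside the diegesis by definition, so non-diegetic.
(2) an in-world source (a dog); characters could hear it → diegetic.
(3) is diegetic: it's the actual ambient sound of the location.
(4) is meta-diegetic: Mei-Lin alone 'hears' it — an imagined sound, not present in the space.
Sound (5): the earpiece is a real device on Mei-Lin's head — source music, so diegetic.
So 3 of the 5 are diegetic: (2), (3), (5).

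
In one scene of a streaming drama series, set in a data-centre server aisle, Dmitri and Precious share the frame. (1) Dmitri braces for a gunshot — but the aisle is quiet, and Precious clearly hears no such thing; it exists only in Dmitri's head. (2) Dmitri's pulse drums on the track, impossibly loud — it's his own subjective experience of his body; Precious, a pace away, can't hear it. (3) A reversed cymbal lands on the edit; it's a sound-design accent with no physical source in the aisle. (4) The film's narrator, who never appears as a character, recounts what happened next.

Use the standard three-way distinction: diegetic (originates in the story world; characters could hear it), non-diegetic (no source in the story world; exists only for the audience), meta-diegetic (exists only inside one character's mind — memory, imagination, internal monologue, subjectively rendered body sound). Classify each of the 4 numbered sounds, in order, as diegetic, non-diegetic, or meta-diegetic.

(1) subjective to Dmitri: the aisle is silent and Precious hears nothing → meta-diegetic.
Sound (2): a subjective body sound — Dmitri's private perception, inaudible to Precious, so meta-diegetic.
(3) is non-diegetic: an editorial stinger — it belongs to the cut, not the story world.
(4) the narrator exists outside the story world, addressing only the audience → non-diegetic.

meta-diegetic, meta-diegetic, non-diegetic, non-diegetic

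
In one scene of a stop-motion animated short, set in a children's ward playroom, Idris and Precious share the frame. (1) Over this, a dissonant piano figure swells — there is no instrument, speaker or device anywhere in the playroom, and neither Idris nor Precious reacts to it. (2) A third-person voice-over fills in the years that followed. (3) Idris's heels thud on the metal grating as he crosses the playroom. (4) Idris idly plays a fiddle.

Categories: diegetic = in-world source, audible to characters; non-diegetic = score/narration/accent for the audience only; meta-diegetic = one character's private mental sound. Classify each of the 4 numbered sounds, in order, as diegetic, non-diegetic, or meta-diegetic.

non-diegetic, non-diegetic, diegetic, diegetic

Sound (1): score with no on-screen or off-screen source; it exists for the audience alone, so non-diegetic.
(2) is non-diegetic: the narrator exists outside the story world, addressing only the audience.
(3) is diegetic: a character's body making contact with the set — an in-world sound.
Sound (4): Idris is producing the music live, in the story world, so diegetic.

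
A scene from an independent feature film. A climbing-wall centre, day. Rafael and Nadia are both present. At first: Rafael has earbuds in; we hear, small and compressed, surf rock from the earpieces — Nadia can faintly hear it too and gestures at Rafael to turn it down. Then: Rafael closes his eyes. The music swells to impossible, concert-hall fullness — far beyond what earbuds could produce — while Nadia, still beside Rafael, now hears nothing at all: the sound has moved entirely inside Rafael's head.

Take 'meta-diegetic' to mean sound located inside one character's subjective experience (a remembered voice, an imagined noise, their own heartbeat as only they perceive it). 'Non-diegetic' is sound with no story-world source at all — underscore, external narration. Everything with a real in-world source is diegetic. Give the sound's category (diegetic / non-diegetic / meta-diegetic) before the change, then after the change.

Before the change: the earbuds are a physical source both characters can hear → diegetic.
After the change: the music now exists only as Rafael's subjective experience; Nadia can no longer hear it → meta-diegetic.

diegetic, meta-diegetic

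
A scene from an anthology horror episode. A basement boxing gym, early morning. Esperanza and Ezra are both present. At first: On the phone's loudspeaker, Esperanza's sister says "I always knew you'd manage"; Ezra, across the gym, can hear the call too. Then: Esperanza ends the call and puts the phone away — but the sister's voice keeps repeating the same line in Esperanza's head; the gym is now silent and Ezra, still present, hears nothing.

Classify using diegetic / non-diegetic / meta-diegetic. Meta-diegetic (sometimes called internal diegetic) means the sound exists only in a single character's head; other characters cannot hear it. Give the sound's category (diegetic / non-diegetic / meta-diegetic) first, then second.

First: the loudspeaker is an in-world source; both Esperanza and Ezra hear the call → diegetic.
Second: with the phone off, the voice continues only as Esperanza's private mental replay — Ezra can't hear it → meta-diegetic.

diegetic, meta-diegetic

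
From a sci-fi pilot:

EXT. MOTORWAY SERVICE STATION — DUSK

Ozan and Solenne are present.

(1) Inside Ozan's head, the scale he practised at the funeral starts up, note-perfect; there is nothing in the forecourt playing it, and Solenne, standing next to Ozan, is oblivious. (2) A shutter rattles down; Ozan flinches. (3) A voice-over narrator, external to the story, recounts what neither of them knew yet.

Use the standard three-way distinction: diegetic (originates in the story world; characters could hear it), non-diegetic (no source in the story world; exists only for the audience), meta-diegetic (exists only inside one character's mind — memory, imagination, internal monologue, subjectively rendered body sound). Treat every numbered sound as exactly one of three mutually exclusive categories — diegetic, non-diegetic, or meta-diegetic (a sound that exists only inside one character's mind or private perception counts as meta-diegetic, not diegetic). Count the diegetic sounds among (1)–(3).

1

Sound (1): remembered music, private to Ozan — Solenne is oblivious because it isn't in the room, so meta-diegetic.
Sound (2): the sound comes from a shutter physically present in the location, so diegetic.
(3) is non-diegetic: external voice-over — not a character, not heard by anyone in the scene.
So 1 of the 3 is diegetic: (2).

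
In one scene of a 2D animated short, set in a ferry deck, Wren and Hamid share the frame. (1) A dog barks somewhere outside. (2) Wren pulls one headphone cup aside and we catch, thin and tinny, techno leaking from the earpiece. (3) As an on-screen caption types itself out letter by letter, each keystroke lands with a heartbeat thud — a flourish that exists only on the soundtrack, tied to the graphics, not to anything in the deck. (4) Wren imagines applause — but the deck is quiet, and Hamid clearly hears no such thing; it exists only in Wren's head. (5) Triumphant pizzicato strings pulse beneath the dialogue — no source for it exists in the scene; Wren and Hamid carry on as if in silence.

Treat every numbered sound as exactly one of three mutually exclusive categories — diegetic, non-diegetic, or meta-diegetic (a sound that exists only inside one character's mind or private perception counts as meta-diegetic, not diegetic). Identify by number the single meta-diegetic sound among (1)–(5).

(1) a dog is a real object/event in the scene's world → diegetic.
(2) is diegetic: the earpiece is a real device on Wren's head — source music.
(3) it accompanies on-screen graphics, not anything inside the story world → non-diegetic.
Sound (4): subjective to Wren: the deck is silent and Hamid hears nothing, so meta-diegetic.
(5) it has no source in the story world and no character can hear it — it's underscore → non-diegetic.
Only (4) is meta-diegetic.

4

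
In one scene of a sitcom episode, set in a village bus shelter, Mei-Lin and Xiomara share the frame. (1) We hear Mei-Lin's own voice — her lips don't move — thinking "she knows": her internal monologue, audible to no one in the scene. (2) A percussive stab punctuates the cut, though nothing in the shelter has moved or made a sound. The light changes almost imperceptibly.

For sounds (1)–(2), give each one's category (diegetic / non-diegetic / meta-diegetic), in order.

meta-diegetic, non-diegetic

(1) it's Mei-Lin's unspoken thought, heard only by the audience via her subjectivity → meta-diegetic.
(2) is non-diegetic: nothing in the scene produces it; it's an accent added for the audience.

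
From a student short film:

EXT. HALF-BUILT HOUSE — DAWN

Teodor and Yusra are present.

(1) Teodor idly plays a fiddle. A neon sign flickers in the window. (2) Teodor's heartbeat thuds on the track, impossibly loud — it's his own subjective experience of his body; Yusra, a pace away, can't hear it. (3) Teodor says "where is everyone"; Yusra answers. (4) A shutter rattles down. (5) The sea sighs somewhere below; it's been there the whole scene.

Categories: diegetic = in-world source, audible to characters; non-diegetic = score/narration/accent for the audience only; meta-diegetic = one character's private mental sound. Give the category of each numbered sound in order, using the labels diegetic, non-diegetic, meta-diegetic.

diegetic, meta-diegetic, diegetic, diegetic, diegetic

(1) the instrument and the performer are both in the scene → diegetic.
(2) is meta-diegetic: it's Teodor's internal bodily sensation rendered as sound; only Teodor 'hears' it.
(3) is diegetic: on-screen dialogue — Teodor speaks and Yusra is there to hear.
(4) is diegetic: the sound comes from a shutter physically present in the location.
(5) is diegetic: the sea is part of the location's real environment.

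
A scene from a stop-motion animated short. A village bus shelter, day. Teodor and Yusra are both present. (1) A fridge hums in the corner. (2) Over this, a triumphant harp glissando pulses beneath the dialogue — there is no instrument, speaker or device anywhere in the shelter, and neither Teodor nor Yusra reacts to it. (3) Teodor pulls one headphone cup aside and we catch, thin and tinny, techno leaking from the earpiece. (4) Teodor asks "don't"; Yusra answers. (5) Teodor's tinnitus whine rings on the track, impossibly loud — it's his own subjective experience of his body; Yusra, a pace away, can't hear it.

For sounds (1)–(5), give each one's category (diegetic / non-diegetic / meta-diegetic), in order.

(1) is diegetic: a fridge is part of the location's real environment.
(2) it has no source in the story world and no character can hear it — it's underscore → non-diegetic.
(3) the earpiece is a real device on Teodor's head — source music → diegetic.
(4) spoken by a character present in the story world → diegetic.
Sound (5): it's Teodor's internal bodily sensation rendered as sound; only Teodor 'hears' it, so meta-diegetic.

diegetic, non-diegetic, diegetic, diegetic, meta-diegetic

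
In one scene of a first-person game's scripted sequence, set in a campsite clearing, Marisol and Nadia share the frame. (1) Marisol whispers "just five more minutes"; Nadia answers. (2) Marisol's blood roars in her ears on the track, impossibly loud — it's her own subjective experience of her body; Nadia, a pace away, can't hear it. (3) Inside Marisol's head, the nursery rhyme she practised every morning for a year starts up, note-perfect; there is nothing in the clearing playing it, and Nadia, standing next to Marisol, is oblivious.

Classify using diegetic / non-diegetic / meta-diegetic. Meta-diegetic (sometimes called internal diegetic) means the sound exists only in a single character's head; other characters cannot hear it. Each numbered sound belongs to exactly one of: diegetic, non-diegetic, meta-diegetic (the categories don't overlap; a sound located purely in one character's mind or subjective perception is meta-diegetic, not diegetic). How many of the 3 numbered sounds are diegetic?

(1) is diegetic: on-screen dialogue — Marisol speaks and Nadia is there to hear.
(2) a subjective body sound — Marisol's private perception, inaudible to Nadia → meta-diegetic.
(3) is meta-diegetic: remembered music, private to Marisol — Nadia is oblivious because it isn't in the room.
Diegetic: (1) — that's 1.

1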